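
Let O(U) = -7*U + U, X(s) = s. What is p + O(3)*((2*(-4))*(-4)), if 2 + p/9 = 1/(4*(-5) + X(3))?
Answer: -10107/17 ≈ -594.53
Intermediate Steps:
O(U) = -6*U
p = -315/17 (p = -18 + 9/(4*(-5) + 3) = -18 + 9/(-20 + 3) = -18 + 9/(-17) = -18 + 9*(-1/17) = -18 - 9/17 = -315/17 ≈ -18.529)
p + O(3)*((2*(-4))*(-4)) = -315/17 + (-6*3)*((2*(-4))*(-4)) = -315/17 - (-144)*(-4) = -315/17 - 18*32 = -315/17 - 576 = -10107/17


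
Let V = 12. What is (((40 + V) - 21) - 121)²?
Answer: 8100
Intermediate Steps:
(((40 + V) - 21) - 121)² = (((40 + 12) - 21) - 121)² = ((52 - 21) - 121)² = (31 - 121)² = (-90)² = 8100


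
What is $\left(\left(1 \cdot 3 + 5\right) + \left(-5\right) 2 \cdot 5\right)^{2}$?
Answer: $1764$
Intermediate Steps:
$\left(\left(1 \cdot 3 + 5\right) + \left(-5\right) 2 \cdot 5\right)^{2} = \left(\left(3 + 5\right) - 50\right)^{2} = \left(8 - 50\right)^{2} = \left(-42\right)^{2} = 1764$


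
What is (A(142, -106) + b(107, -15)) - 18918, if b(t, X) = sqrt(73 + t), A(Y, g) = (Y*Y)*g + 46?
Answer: -2156256 + 6*sqrt(5) ≈ -2.1562e+6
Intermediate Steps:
A(Y, g) = 46 + g*Y**2 (A(Y, g) = Y**2*g + 46 = g*Y**2 + 46 = 46 + g*Y**2)
(A(142, -106) + b(107, -15)) - 18918 = ((46 - 106*142**2) + sqrt(73 + 107)) - 18918 = ((46 - 106*20164) + sqrt(180)) - 18918 = ((46 - 2137384) + 6*sqrt(5)) - 18918 = (-2137338 + 6*sqrt(5)) - 18918 = -2156256 + 6*sqrt(5)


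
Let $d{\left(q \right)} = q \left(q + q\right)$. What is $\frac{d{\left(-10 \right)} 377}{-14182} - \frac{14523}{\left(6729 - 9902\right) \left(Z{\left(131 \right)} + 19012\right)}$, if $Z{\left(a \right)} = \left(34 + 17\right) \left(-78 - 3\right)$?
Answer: $- \frac{1779993487507}{334818675583} \approx -5.3163$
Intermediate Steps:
$d{\left(q \right)} = 2 q^{2}$ ($d{\left(q \right)} = q 2 q = 2 q^{2}$)
$Z{\left(a \right)} = -4131$ ($Z{\left(a \right)} = 51 \left(-81\right) = -4131$)
$\frac{d{\left(-10 \right)} 377}{-14182} - \frac{14523}{\left(6729 - 9902\right) \left(Z{\left(131 \right)} + 19012\right)} = \frac{2 \left(-10\right)^{2} \cdot 377}{-14182} - \frac{14523}{\left(6729 - 9902\right) \left(-4131 + 19012\right)} = 2 \cdot 100 \cdot 377 \left(- \frac{1}{14182}\right) - \frac{14523}{\left(-3173\right) 14881} = 200 \cdot 377 \left(- \frac{1}{14182}\right) - \frac{14523}{-47217413} = 75400 \left(- \frac{1}{14182}\right) - - \frac{14523}{47217413} = - \frac{37700}{7091} + \frac{14523}{47217413} = - \frac{1779993487507}{334818675583}$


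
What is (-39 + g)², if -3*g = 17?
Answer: 17956/9 ≈ 1995.1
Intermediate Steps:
g = -17/3 (g = -⅓*17 = -17/3 ≈ -5.6667)
(-39 + g)² = (-39 - 17/3)² = (-134/3)² = 17956/9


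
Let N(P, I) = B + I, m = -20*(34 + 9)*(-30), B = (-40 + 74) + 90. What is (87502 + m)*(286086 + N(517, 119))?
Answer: 32441648358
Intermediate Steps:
B = 124 (B = 34 + 90 = 124)
m = 25800 (m = -20*43*(-30) = -860*(-30) = 25800)
N(P, I) = 124 + I
(87502 + m)*(286086 + N(517, 119)) = (87502 + 25800)*(286086 + (124 + 119)) = 113302*(286086 + 243) = 113302*286329 = 32441648358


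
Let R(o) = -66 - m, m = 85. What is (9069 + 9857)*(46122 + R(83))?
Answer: 870047146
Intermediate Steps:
R(o) = -151 (R(o) = -66 - 1*85 = -66 - 85 = -151)
(9069 + 9857)*(46122 + R(83)) = (9069 + 9857)*(46122 - 151) = 18926*45971 = 870047146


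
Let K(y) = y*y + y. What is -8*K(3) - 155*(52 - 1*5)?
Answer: -7381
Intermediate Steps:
K(y) = y + y² (K(y) = y² + y = y + y²)
-8*K(3) - 155*(52 - 1*5) = -24*(1 + 3) - 155*(52 - 1*5) = -24*4 - 155*(52 - 5) = -8*12 - 155*47 = -96 - 7285 = -7381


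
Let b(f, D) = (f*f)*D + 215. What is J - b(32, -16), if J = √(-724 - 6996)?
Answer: 16169 + 2*I*√1930 ≈ 16169.0 + 87.864*I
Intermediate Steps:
b(f, D) = 215 + D*f² (b(f, D) = f²*D + 215 = D*f² + 215 = 215 + D*f²)
J = 2*I*√1930 (J = √(-7720) = 2*I*√1930 ≈ 87.864*I)
J - b(32, -16) = 2*I*√1930 - (215 - 16*32²) = 2*I*√1930 - (215 - 16*1024) = 2*I*√1930 - (215 - 16384) = 2*I*√1930 - 1*(-16169) = 2*I*√1930 + 16169 = 16169 + 2*I*√1930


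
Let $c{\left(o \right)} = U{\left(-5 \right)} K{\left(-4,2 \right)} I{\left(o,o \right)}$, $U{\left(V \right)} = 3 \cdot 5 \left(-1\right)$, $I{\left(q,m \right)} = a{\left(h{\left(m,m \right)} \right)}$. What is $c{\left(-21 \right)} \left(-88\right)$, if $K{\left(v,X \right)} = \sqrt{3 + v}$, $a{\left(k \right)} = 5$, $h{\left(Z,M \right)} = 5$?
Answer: $6600 i \approx 6600.0 i$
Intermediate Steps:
$I{\left(q,m \right)} = 5$
$U{\left(V \right)} = -15$ ($U{\left(V \right)} = 15 \left(-1\right) = -15$)
$c{\left(o \right)} = - 75 i$ ($c{\left(o \right)} = - 15 \sqrt{3 - 4} \cdot 5 = - 15 \sqrt{-1} \cdot 5 = - 15 i 5 = - 75 i$)
$c{\left(-21 \right)} \left(-88\right) = - 75 i \left(-88\right) = 6600 i$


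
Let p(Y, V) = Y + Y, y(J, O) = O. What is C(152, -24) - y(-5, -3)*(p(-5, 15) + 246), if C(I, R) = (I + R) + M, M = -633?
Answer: 203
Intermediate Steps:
p(Y, V) = 2*Y
C(I, R) = -633 + I + R (C(I, R) = (I + R) - 633 = -633 + I + R)
C(152, -24) - y(-5, -3)*(p(-5, 15) + 246) = (-633 + 152 - 24) - (-3)*(2*(-5) + 246) = -505 - (-3)*(-10 + 246) = -505 - (-3)*236 = -505 - 1*(-708) = -505 + 708 = 203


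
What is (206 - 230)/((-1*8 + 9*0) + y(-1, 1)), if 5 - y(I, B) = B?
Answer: 6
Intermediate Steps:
y(I, B) = 5 - B
(206 - 230)/((-1*8 + 9*0) + y(-1, 1)) = (206 - 230)/((-1*8 + 9*0) + (5 - 1*1)) = -24/((-8 + 0) + (5 - 1)) = -24/(-8 + 4) = -24/(-4) = -24*(-1/4) = 6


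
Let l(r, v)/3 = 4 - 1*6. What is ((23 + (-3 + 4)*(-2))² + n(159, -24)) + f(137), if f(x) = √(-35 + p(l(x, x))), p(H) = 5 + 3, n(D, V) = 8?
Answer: 449 + 3*I*√3 ≈ 449.0 + 5.1962*I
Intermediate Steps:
l(r, v) = -6 (l(r, v) = 3*(4 - 1*6) = 3*(4 - 6) = 3*(-2) = -6)
p(H) = 8
f(x) = 3*I*√3 (f(x) = √(-35 + 8) = √(-27) = 3*I*√3)
((23 + (-3 + 4)*(-2))² + n(159, -24)) + f(137) = ((23 + (-3 + 4)*(-2))² + 8) + 3*I*√3 = ((23 + 1*(-2))² + 8) + 3*I*√3 = ((23 - 2)² + 8) + 3*I*√3 = (21² + 8) + 3*I*√3 = (441 + 8) + 3*I*√3 = 449 + 3*I*√3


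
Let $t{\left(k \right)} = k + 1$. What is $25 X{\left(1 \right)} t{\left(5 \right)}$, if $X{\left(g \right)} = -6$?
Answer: $-900$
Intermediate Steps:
$t{\left(k \right)} = 1 + k$
$25 X{\left(1 \right)} t{\left(5 \right)} = 25 \left(-6\right) \left(1 + 5\right) = \left(-150\right) 6 = -900$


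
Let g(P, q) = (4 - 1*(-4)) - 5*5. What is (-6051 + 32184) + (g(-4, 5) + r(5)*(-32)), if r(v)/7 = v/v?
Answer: 25892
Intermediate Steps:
r(v) = 7 (r(v) = 7*(v/v) = 7*1 = 7)
g(P, q) = -17 (g(P, q) = (4 + 4) - 25 = 8 - 25 = -17)
(-6051 + 32184) + (g(-4, 5) + r(5)*(-32)) = (-6051 + 32184) + (-17 + 7*(-32)) = 26133 + (-17 - 224) = 26133 - 241 = 25892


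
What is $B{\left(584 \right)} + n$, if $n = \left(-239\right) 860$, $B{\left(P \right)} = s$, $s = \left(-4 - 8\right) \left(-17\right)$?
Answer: $-205336$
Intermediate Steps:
$s = 204$ ($s = \left(-12\right) \left(-17\right) = 204$)
$B{\left(P \right)} = 204$
$n = -205540$
$B{\left(584 \right)} + n = 204 - 205540 = -205336$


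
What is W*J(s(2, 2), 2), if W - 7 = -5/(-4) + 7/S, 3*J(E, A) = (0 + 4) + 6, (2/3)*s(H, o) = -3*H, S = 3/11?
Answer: 2035/18 ≈ 113.06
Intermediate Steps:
S = 3/11 (S = 3*(1/11) = 3/11 ≈ 0.27273)
s(H, o) = -9*H/2 (s(H, o) = 3*(-3*H)/2 = -9*H/2)
J(E, A) = 10/3 (J(E, A) = ((0 + 4) + 6)/3 = (4 + 6)/3 = (⅓)*10 = 10/3)
W = 407/12 (W = 7 + (-5/(-4) + 7/(3/11)) = 7 + (-5*(-¼) + 7*(11/3)) = 7 + (5/4 + 77/3) = 7 + 323/12 = 407/12 ≈ 33.917)
W*J(s(2, 2), 2) = (407/12)*(10/3) = 2035/18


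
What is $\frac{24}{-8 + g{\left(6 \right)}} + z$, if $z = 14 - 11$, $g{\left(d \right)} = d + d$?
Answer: $9$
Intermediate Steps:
$g{\left(d \right)} = 2 d$
$z = 3$
$\frac{24}{-8 + g{\left(6 \right)}} + z = \frac{24}{-8 + 2 \cdot 6} + 3 = \frac{24}{-8 + 12} + 3 = \frac{24}{4} + 3 = 24 \cdot \frac{1}{4} + 3 = 6 + 3 = 9$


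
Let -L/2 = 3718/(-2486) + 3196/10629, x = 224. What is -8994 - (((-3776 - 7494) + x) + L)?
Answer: 2461739698/1201077 ≈ 2049.6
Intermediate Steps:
L = 2870306/1201077 (L = -2*(3718/(-2486) + 3196/10629) = -2*(3718*(-1/2486) + 3196*(1/10629)) = -2*(-169/113 + 3196/10629) = -2*(-1435153/1201077) = 2870306/1201077 ≈ 2.3898)
-8994 - (((-3776 - 7494) + x) + L) = -8994 - (((-3776 - 7494) + 224) + 2870306/1201077) = -8994 - ((-11270 + 224) + 2870306/1201077) = -8994 - (-11046 + 2870306/1201077) = -8994 - 1*(-13264226236/1201077) = -8994 + 13264226236/1201077 = 2461739698/1201077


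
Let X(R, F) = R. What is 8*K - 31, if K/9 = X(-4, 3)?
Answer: -319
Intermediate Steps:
K = -36 (K = 9*(-4) = -36)
8*K - 31 = 8*(-36) - 31 = -288 - 31 = -319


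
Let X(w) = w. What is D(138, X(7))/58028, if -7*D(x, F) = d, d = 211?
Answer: -211/406196 ≈ -0.00051945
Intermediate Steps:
D(x, F) = -211/7 (D(x, F) = -⅐*211 = -211/7)
D(138, X(7))/58028 = -211/7/58028 = -211/7*1/58028 = -211/406196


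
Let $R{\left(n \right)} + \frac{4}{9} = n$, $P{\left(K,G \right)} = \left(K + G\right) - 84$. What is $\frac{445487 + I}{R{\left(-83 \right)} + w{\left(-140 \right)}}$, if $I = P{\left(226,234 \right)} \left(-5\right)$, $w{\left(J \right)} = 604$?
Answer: $\frac{3992463}{4685} \approx 852.18$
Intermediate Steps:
$P{\left(K,G \right)} = -84 + G + K$ ($P{\left(K,G \right)} = \left(G + K\right) - 84 = -84 + G + K$)
$R{\left(n \right)} = - \frac{4}{9} + n$
$I = -1880$ ($I = \left(-84 + 234 + 226\right) \left(-5\right) = 376 \left(-5\right) = -1880$)
$\frac{445487 + I}{R{\left(-83 \right)} + w{\left(-140 \right)}} = \frac{445487 - 1880}{\left(- \frac{4}{9} - 83\right) + 604} = \frac{443607}{- \frac{751}{9} + 604} = \frac{443607}{\frac{4685}{9}} = 443607 \cdot \frac{9}{4685} = \frac{3992463}{4685}$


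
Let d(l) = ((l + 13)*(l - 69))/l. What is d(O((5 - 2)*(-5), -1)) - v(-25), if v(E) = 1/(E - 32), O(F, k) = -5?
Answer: 33749/285 ≈ 118.42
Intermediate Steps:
v(E) = 1/(-32 + E)
d(l) = (-69 + l)*(13 + l)/l (d(l) = ((13 + l)*(-69 + l))/l = ((-69 + l)*(13 + l))/l = (-69 + l)*(13 + l)/l)
d(O((5 - 2)*(-5), -1)) - v(-25) = (-56 - 5 - 897/(-5)) - 1/(-32 - 25) = (-56 - 5 - 897*(-⅕)) - 1/(-57) = (-56 - 5 + 897/5) - 1*(-1/57) = 592/5 + 1/57 = 33749/285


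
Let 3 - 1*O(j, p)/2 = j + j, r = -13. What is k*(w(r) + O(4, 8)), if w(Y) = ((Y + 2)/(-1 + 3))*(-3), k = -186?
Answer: -1209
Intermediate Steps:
w(Y) = -3 - 3*Y/2 (w(Y) = ((2 + Y)/2)*(-3) = ((2 + Y)*(1/2))*(-3) = (1 + Y/2)*(-3) = -3 - 3*Y/2)
O(j, p) = 6 - 4*j (O(j, p) = 6 - 2*(j + j) = 6 - 4*j)
k*(w(r) + O(4, 8)) = -186*((-3 - 3/2*(-13)) + (6 - 4*4)) = -186*((-3 + 39/2) + (6 - 16)) = -186*(33/2 - 10) = -186*13/2 = -1209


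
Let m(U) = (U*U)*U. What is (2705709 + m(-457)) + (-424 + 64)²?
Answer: -92608684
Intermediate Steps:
m(U) = U³ (m(U) = U²*U = U³)
(2705709 + m(-457)) + (-424 + 64)² = (2705709 + (-457)³) + (-424 + 64)² = (2705709 - 95443993) + (-360)² = -92738284 + 129600 = -92608684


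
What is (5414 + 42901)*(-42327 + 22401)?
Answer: -962724690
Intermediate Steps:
(5414 + 42901)*(-42327 + 22401) = 48315*(-19926) = -962724690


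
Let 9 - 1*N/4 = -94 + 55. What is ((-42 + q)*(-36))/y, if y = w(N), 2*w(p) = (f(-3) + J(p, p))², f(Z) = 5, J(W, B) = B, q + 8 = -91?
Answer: 10152/38809 ≈ 0.26159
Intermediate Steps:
q = -99 (q = -8 - 91 = -99)
N = 192 (N = 36 - 4*(-94 + 55) = 36 - 4*(-39) = 36 + 156 = 192)
w(p) = (5 + p)²/2
y = 38809/2 (y = (5 + 192)²/2 = (½)*197² = (½)*38809 = 38809/2 ≈ 19405.)
((-42 + q)*(-36))/y = ((-42 - 99)*(-36))/(38809/2) = -141*(-36)*(2/38809) = 5076*(2/38809) = 10152/38809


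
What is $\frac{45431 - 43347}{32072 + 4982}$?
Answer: $\frac{1042}{18527} \approx 0.056242$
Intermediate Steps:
$\frac{45431 - 43347}{32072 + 4982} = \frac{45431 - 43347}{37054} = 2084 \cdot \frac{1}{37054} = \frac{1042}{18527}$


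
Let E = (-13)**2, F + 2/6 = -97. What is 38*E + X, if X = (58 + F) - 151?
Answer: 18695/3 ≈ 6231.7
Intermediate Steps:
F = -292/3 (F = -1/3 - 97 = -292/3 ≈ -97.333)
X = -571/3 (X = (58 - 292/3) - 151 = -118/3 - 151 = -571/3 ≈ -190.33)
E = 169
38*E + X = 38*169 - 571/3 = 6422 - 571/3 = 18695/3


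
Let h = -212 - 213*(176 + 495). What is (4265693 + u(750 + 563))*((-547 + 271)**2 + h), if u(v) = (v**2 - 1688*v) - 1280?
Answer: -252571892442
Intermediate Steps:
u(v) = -1280 + v**2 - 1688*v
h = -143135 (h = -212 - 213*671 = -212 - 142923 = -143135)
(4265693 + u(750 + 563))*((-547 + 271)**2 + h) = (4265693 + (-1280 + (750 + 563)**2 - 1688*(750 + 563)))*((-547 + 271)**2 - 143135) = (4265693 + (-1280 + 1313**2 - 1688*1313))*((-276)**2 - 143135) = (4265693 + (-1280 + 1723969 - 2216344))*(76176 - 143135) = (4265693 - 493655)*(-66959) = 3772038*(-66959) = -252571892442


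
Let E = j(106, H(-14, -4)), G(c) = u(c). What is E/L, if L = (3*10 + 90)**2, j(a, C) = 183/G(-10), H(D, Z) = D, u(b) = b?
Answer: -61/48000 ≈ -0.0012708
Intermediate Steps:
G(c) = c
j(a, C) = -183/10 (j(a, C) = 183/(-10) = 183*(-1/10) = -183/10)
E = -183/10 ≈ -18.300
L = 14400 (L = (30 + 90)**2 = 120**2 = 14400)
E/L = -183/10/14400 = -183/10*1/14400 = -61/48000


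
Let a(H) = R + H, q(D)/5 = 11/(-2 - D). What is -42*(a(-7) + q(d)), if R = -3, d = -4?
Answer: -735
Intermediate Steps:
q(D) = 55/(-2 - D) (q(D) = 5*(11/(-2 - D)) = 55/(-2 - D))
a(H) = -3 + H
-42*(a(-7) + q(d)) = -42*((-3 - 7) - 55/(2 - 4)) = -42*(-10 - 55/(-2)) = -42*(-10 - 55*(-½)) = -42*(-10 + 55/2) = -42*35/2 = -735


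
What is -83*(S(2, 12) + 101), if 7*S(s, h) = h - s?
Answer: -59511/7 ≈ -8501.6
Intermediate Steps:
S(s, h) = -s/7 + h/7 (S(s, h) = (h - s)/7 = -s/7 + h/7)
-83*(S(2, 12) + 101) = -83*((-⅐*2 + (⅐)*12) + 101) = -83*((-2/7 + 12/7) + 101) = -83*(10/7 + 101) = -83*717/7 = -59511/7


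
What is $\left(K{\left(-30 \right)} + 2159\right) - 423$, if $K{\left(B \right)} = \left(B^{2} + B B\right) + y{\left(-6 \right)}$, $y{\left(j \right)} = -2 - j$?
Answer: $3540$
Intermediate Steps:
$K{\left(B \right)} = 4 + 2 B^{2}$ ($K{\left(B \right)} = \left(B^{2} + B B\right) - -4 = \left(B^{2} + B^{2}\right) + \left(-2 + 6\right) = 2 B^{2} + 4 = 4 + 2 B^{2}$)
$\left(K{\left(-30 \right)} + 2159\right) - 423 = \left(\left(4 + 2 \left(-30\right)^{2}\right) + 2159\right) - 423 = \left(\left(4 + 2 \cdot 900\right) + 2159\right) - 423 = \left(\left(4 + 1800\right) + 2159\right) - 423 = \left(1804 + 2159\right) - 423 = 3963 - 423 = 3540$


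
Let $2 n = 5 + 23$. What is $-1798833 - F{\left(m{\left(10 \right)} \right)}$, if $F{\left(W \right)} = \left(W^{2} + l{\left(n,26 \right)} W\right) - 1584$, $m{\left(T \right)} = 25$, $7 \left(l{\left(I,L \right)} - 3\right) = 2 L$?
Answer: $- \frac{12586943}{7} \approx -1.7981 \cdot 10^{6}$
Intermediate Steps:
$n = 14$ ($n = \frac{5 + 23}{2} = \frac{1}{2} \cdot 28 = 14$)
$l{\left(I,L \right)} = 3 + \frac{2 L}{7}$
$F{\left(W \right)} = -1584 + W^{2} + \frac{73 W}{7}$ ($F{\left(W \right)} = \left(W^{2} + \left(3 + \frac{2}{7} \cdot 26\right) W\right) - 1584 = \left(W^{2} + \left(3 + \frac{52}{7}\right) W\right) - 1584 = \left(W^{2} + \frac{73 W}{7}\right) - 1584 = -1584 + W^{2} + \frac{73 W}{7}$)
$-1798833 - F{\left(m{\left(10 \right)} \right)} = -1798833 - \left(-1584 + 25^{2} + \frac{73}{7} \cdot 25\right) = -1798833 - \left(-1584 + 625 + \frac{1825}{7}\right) = -1798833 - - \frac{4888}{7} = -1798833 + \frac{4888}{7} = - \frac{12586943}{7}$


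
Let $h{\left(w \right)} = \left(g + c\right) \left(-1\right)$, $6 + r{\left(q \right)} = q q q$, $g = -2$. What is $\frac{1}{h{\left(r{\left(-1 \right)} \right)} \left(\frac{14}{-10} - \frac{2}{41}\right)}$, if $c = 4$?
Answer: $\frac{205}{594} \approx 0.34512$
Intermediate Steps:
$r{\left(q \right)} = -6 + q^{3}$ ($r{\left(q \right)} = -6 + q q q = -6 + q^{2} q = -6 + q^{3}$)
$h{\left(w \right)} = -2$ ($h{\left(w \right)} = \left(-2 + 4\right) \left(-1\right) = 2 \left(-1\right) = -2$)
$\frac{1}{h{\left(r{\left(-1 \right)} \right)} \left(\frac{14}{-10} - \frac{2}{41}\right)} = \frac{1}{\left(-2\right) \left(\frac{14}{-10} - \frac{2}{41}\right)} = \frac{1}{\left(-2\right) \left(14 \left(- \frac{1}{10}\right) - \frac{2}{41}\right)} = \frac{1}{\left(-2\right) \left(- \frac{7}{5} - \frac{2}{41}\right)} = \frac{1}{\left(-2\right) \left(- \frac{297}{205}\right)} = \frac{1}{\frac{594}{205}} = \frac{205}{594}$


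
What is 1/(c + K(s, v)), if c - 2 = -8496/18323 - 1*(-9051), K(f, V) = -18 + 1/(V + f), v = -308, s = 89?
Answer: 54969/496619176 ≈ 0.00011069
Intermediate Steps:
c = 165869623/18323 (c = 2 + (-8496/18323 - 1*(-9051)) = 2 + (-8496*1/18323 + 9051) = 2 + (-8496/18323 + 9051) = 2 + 165832977/18323 = 165869623/18323 ≈ 9052.5)
1/(c + K(s, v)) = 1/(165869623/18323 + (1 - 18*(-308) - 18*89)/(-308 + 89)) = 1/(165869623/18323 + (1 + 5544 - 1602)/(-219)) = 1/(165869623/18323 - 1/219*3943) = 1/(165869623/18323 - 3943/219) = 1/(496619176/54969) = 54969/496619176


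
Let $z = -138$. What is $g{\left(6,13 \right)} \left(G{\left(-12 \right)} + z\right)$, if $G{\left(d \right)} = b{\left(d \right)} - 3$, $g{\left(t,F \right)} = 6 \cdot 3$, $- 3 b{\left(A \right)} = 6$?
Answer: $-2574$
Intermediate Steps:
$b{\left(A \right)} = -2$ ($b{\left(A \right)} = \left(- \frac{1}{3}\right) 6 = -2$)
$g{\left(t,F \right)} = 18$
$G{\left(d \right)} = -5$ ($G{\left(d \right)} = -2 - 3 = -5$)
$g{\left(6,13 \right)} \left(G{\left(-12 \right)} + z\right) = 18 \left(-5 - 138\right) = 18 \left(-143\right) = -2574$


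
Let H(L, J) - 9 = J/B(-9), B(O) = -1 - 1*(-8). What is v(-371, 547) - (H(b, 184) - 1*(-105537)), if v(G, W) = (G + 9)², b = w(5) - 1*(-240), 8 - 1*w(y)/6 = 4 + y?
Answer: 178302/7 ≈ 25472.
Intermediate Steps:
w(y) = 24 - 6*y (w(y) = 48 - 6*(4 + y) = 48 + (-24 - 6*y) = 24 - 6*y)
b = 234 (b = (24 - 6*5) - 1*(-240) = (24 - 30) + 240 = -6 + 240 = 234)
B(O) = 7 (B(O) = -1 + 8 = 7)
H(L, J) = 9 + J/7
v(G, W) = (9 + G)²
v(-371, 547) - (H(b, 184) - 1*(-105537)) = (9 - 371)² - ((9 + (⅐)*184) - 1*(-105537)) = (-362)² - ((9 + 184/7) + 105537) = 131044 - (247/7 + 105537) = 131044 - 1*739006/7 = 131044 - 739006/7 = 178302/7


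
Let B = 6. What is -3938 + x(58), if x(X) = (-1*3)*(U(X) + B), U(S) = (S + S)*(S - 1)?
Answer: -23792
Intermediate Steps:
U(S) = 2*S*(-1 + S) (U(S) = (2*S)*(-1 + S) = 2*S*(-1 + S))
x(X) = -18 - 6*X*(-1 + X) (x(X) = (-1*3)*(2*X*(-1 + X) + 6) = -3*(6 + 2*X*(-1 + X)) = -18 - 6*X*(-1 + X))
-3938 + x(58) = -3938 + (-18 - 6*58² + 6*58) = -3938 + (-18 - 6*3364 + 348) = -3938 + (-18 - 20184 + 348) = -3938 - 19854 = -23792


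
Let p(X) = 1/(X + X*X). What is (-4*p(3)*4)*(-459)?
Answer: 612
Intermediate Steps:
p(X) = 1/(X + X²)
(-4*p(3)*4)*(-459) = (-4/(3*(1 + 3))*4)*(-459) = (-4/(3*4)*4)*(-459) = (-4*1/12*4)*(-459) = -⅓*4*(-459) = -4/3*(-459) = 612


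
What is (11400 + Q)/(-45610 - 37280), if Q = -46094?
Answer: 17347/41445 ≈ 0.41855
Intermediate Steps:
(11400 + Q)/(-45610 - 37280) = (11400 - 46094)/(-45610 - 37280) = -34694/(-82890) = -34694*(-1/82890) = 17347/41445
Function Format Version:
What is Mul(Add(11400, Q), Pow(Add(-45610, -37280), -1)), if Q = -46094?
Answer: Rational(17347, 41445) ≈ 0.41855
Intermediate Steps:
Mul(Add(11400, Q), Pow(Add(-45610, -37280), -1)) = Mul(Add(11400, -46094), Pow(Add(-45610, -37280), -1)) = Mul(-34694, Pow(-82890, -1)) = Mul(-34694, Rational(-1, 82890)) = Rational(17347, 41445)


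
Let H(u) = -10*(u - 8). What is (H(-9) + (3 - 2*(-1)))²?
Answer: 30625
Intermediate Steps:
H(u) = 80 - 10*u (H(u) = -10*(-8 + u) = 80 - 10*u)
(H(-9) + (3 - 2*(-1)))² = ((80 - 10*(-9)) + (3 - 2*(-1)))² = ((80 + 90) + (3 + 2))² = (170 + 5)² = 175² = 30625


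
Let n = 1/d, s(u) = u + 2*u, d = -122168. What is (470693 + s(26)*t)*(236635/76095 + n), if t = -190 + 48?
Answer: 2657427229038389/1859274792 ≈ 1.4293e+6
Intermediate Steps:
s(u) = 3*u
n = -1/122168 (n = 1/(-122168) = -1/122168 ≈ -8.1855e-6)
t = -142
(470693 + s(26)*t)*(236635/76095 + n) = (470693 + (3*26)*(-142))*(236635/76095 - 1/122168) = (470693 + 78*(-142))*(236635*(1/76095) - 1/122168) = (470693 - 11076)*(47327/15219 - 1/122168) = 459617*(5781829717/1859274792) = 2657427229038389/1859274792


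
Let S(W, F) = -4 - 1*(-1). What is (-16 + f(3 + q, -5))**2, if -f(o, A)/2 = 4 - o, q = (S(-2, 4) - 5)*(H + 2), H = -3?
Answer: 4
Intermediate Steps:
S(W, F) = -3 (S(W, F) = -4 + 1 = -3)
q = 8 (q = (-3 - 5)*(-3 + 2) = -8*(-1) = 8)
f(o, A) = -8 + 2*o (f(o, A) = -2*(4 - o) = -8 + 2*o)
(-16 + f(3 + q, -5))**2 = (-16 + (-8 + 2*(3 + 8)))**2 = (-16 + (-8 + 2*11))**2 = (-16 + (-8 + 22))**2 = (-16 + 14)**2 = (-2)**2 = 4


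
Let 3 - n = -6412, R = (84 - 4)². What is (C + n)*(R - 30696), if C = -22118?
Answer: 381520088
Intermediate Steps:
R = 6400 (R = 80² = 6400)
n = 6415 (n = 3 - 1*(-6412) = 3 + 6412 = 6415)
(C + n)*(R - 30696) = (-22118 + 6415)*(6400 - 30696) = -15703*(-24296) = 381520088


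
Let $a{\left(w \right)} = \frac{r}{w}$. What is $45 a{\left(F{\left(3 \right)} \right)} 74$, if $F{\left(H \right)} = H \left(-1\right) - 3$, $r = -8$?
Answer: $4440$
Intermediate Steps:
$F{\left(H \right)} = -3 - H$ ($F{\left(H \right)} = - H - 3 = -3 - H$)
$a{\left(w \right)} = - \frac{8}{w}$
$45 a{\left(F{\left(3 \right)} \right)} 74 = 45 \left(- \frac{8}{-3 - 3}\right) 74 = 45 \left(- \frac{8}{-6}\right) 74 = 45 \left(\left(-8\right) \left(- \frac{1}{6}\right)\right) 74 = 45 \cdot \frac{4}{3} \cdot 74 = 60 \cdot 74 = 4440$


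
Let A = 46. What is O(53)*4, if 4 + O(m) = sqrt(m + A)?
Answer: -16 + 12*sqrt(11) ≈ 23.799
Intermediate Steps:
O(m) = -4 + sqrt(46 + m) (O(m) = -4 + sqrt(m + 46) = -4 + sqrt(46 + m))
O(53)*4 = (-4 + sqrt(46 + 53))*4 = (-4 + sqrt(99))*4 = (-4 + 3*sqrt(11))*4 = -16 + 12*sqrt(11)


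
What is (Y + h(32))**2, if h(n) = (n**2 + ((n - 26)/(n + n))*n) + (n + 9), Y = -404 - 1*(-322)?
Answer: 972196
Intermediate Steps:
Y = -82 (Y = -404 + 322 = -82)
h(n) = -4 + n**2 + 3*n/2 (h(n) = (n**2 + ((-26 + n)/((2*n)))*n) + (9 + n) = (n**2 + ((-26 + n)*(1/(2*n)))*n) + (9 + n) = (n**2 + ((-26 + n)/(2*n))*n) + (9 + n) = (n**2 + (-13 + n/2)) + (9 + n) = (-13 + n**2 + n/2) + (9 + n) = -4 + n**2 + 3*n/2)
(Y + h(32))**2 = (-82 + (-4 + 32**2 + (3/2)*32))**2 = (-82 + (-4 + 1024 + 48))**2 = (-82 + 1068)**2 = 986**2 = 972196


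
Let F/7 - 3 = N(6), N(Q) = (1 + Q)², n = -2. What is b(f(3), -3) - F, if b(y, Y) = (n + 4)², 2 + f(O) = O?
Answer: -360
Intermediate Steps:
f(O) = -2 + O
b(y, Y) = 4 (b(y, Y) = (-2 + 4)² = 2² = 4)
F = 364 (F = 21 + 7*(1 + 6)² = 21 + 7*7² = 21 + 7*49 = 21 + 343 = 364)
b(f(3), -3) - F = 4 - 1*364 = 4 - 364 = -360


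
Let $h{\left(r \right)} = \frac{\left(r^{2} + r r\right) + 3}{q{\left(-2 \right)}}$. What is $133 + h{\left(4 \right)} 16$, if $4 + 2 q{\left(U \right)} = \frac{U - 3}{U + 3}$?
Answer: $\frac{77}{9} \approx 8.5556$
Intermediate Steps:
$q{\left(U \right)} = -2 + \frac{-3 + U}{2 \left(3 + U\right)}$ ($q{\left(U \right)} = -2 + \frac{\left(U - 3\right) \frac{1}{U + 3}}{2} = -2 + \frac{\left(-3 + U\right) \frac{1}{3 + U}}{2} = -2 + \frac{\frac{1}{3 + U} \left(-3 + U\right)}{2} = -2 + \frac{-3 + U}{2 \left(3 + U\right)}$)
$h{\left(r \right)} = - \frac{2}{3} - \frac{4 r^{2}}{9}$ ($h{\left(r \right)} = \frac{\left(r^{2} + r r\right) + 3}{\frac{3}{2} \frac{1}{3 - 2} \left(-5 - -2\right)} = \frac{\left(r^{2} + r^{2}\right) + 3}{\frac{3}{2} \cdot 1^{-1} \left(-5 + 2\right)} = \frac{2 r^{2} + 3}{\frac{3}{2} \cdot 1 \left(-3\right)} = \frac{3 + 2 r^{2}}{- \frac{9}{2}} = \left(3 + 2 r^{2}\right) \left(- \frac{2}{9}\right) = - \frac{2}{3} - \frac{4 r^{2}}{9}$)
$133 + h{\left(4 \right)} 16 = 133 + \left(- \frac{2}{3} - \frac{4 \cdot 4^{2}}{9}\right) 16 = 133 + \left(- \frac{2}{3} - \frac{64}{9}\right) 16 = 133 - \frac{1120}{9} = \frac{77}{9}$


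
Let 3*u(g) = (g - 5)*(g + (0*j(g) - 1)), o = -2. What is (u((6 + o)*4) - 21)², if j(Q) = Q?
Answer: 1156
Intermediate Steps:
u(g) = (-1 + g)*(-5 + g)/3 (u(g) = ((g - 5)*(g + (0*g - 1)))/3 = ((-5 + g)*(g + (0 - 1)))/3 = ((-5 + g)*(g - 1))/3 = ((-5 + g)*(-1 + g))/3 = ((-1 + g)*(-5 + g))/3 = (-1 + g)*(-5 + g)/3)
(u((6 + o)*4) - 21)² = ((5/3 - 2*(6 - 2)*4 + ((6 - 2)*4)²/3) - 21)² = ((5/3 - 8*4 + (4*4)²/3) - 21)² = ((5/3 - 2*16 + (⅓)*16²) - 21)² = ((5/3 - 32 + (⅓)*256) - 21)² = ((5/3 - 32 + 256/3) - 21)² = (55 - 21)² = 34² = 1156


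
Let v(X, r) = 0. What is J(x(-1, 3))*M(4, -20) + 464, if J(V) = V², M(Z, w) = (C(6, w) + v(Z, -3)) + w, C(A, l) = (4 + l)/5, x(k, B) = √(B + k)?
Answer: 2088/5 ≈ 417.60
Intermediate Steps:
C(A, l) = ⅘ + l/5 (C(A, l) = (4 + l)*(⅕) = ⅘ + l/5)
M(Z, w) = ⅘ + 6*w/5 (M(Z, w) = ((⅘ + w/5) + 0) + w = (⅘ + w/5) + w = ⅘ + 6*w/5)
J(x(-1, 3))*M(4, -20) + 464 = (√(3 - 1))²*(⅘ + (6/5)*(-20)) + 464 = (√2)²*(⅘ - 24) + 464 = 2*(-116/5) + 464 = -232/5 + 464 = 2088/5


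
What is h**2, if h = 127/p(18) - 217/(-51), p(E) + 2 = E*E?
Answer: 5829475201/269682084 ≈ 21.616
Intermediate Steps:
p(E) = -2 + E**2 (p(E) = -2 + E*E = -2 + E**2)
h = 76351/16422 (h = 127/(-2 + 18**2) - 217/(-51) = 127/(-2 + 324) - 217*(-1/51) = 127/322 + 217/51 = 76351/16422 ≈ 4.6493)
h**2 = (76351/16422)**2 = 5829475201/269682084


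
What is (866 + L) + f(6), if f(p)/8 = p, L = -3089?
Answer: -2175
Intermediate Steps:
f(p) = 8*p
(866 + L) + f(6) = (866 - 3089) + 8*6 = -2223 + 48 = -2175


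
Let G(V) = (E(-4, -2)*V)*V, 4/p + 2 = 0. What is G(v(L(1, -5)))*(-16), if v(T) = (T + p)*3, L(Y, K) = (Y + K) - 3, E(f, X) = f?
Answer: 46656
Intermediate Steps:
p = -2 (p = 4/(-2 + 0) = 4/(-2) = 4*(-1/2) = -2)
L(Y, K) = -3 + K + Y (L(Y, K) = (K + Y) - 3 = -3 + K + Y)
v(T) = -6 + 3*T (v(T) = (T - 2)*3 = (-2 + T)*3 = -6 + 3*T)
G(V) = -4*V**2 (G(V) = (-4*V)*V = -4*V**2)
G(v(L(1, -5)))*(-16) = -4*(-6 + 3*(-3 - 5 + 1))**2*(-16) = -4*(-6 + 3*(-7))**2*(-16) = -4*(-6 - 21)**2*(-16) = -4*(-27)**2*(-16) = -4*729*(-16) = -2916*(-16) = 46656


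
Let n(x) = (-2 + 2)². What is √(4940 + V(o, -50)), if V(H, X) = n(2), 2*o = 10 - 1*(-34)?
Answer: 2*√1235 ≈ 70.285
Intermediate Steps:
o = 22 (o = (10 - 1*(-34))/2 = (10 + 34)/2 = (½)*44 = 22)
n(x) = 0 (n(x) = 0² = 0)
V(H, X) = 0
√(4940 + V(o, -50)) = √(4940 + 0) = √4940 = 2*√1235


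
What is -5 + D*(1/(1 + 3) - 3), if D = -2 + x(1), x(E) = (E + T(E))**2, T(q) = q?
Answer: -21/2 ≈ -10.500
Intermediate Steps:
x(E) = 4*E**2 (x(E) = (E + E)**2 = (2*E)**2 = 4*E**2)
D = 2 (D = -2 + 4*1**2 = -2 + 4*1 = -2 + 4 = 2)
-5 + D*(1/(1 + 3) - 3) = -5 + 2*(1/(1 + 3) - 3) = -5 + 2*(1/4 - 3) = -5 + 2*(-11/4) = -5 - 11/2 = -21/2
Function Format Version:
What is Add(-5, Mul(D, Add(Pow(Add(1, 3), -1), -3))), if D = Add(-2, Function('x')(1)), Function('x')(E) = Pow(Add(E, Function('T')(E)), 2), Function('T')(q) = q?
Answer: Rational(-21, 2) ≈ -10.500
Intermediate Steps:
Function('x')(E) = Mul(4, Pow(E, 2)) (Function('x')(E) = Pow(Add(E, E), 2) = Pow(Mul(2, E), 2) = Mul(4, Pow(E, 2)))
D = 2 (D = Add(-2, Mul(4, Pow(1, 2))) = Add(-2, Mul(4, 1)) = Add(-2, 4) = 2)
Add(-5, Mul(D, Add(Pow(Add(1, 3), -1), -3))) = Add(-5, Mul(2, Add(Pow(Add(1, 3), -1), -3))) = Add(-5, Mul(2, Add(Pow(4, -1), -3))) = Add(-5, Mul(2, Add(Rational(1, 4), -3))) = Add(-5, Mul(2, Rational(-11, 4))) = Add(-5, Rational(-11, 2)) = Rational(-21, 2)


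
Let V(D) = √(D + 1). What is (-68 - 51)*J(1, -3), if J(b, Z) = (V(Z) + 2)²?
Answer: -238 - 476*I*√2 ≈ -238.0 - 673.17*I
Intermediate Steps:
V(D) = √(1 + D)
J(b, Z) = (2 + √(1 + Z))² (J(b, Z) = (√(1 + Z) + 2)² = (2 + √(1 + Z))²)
(-68 - 51)*J(1, -3) = (-68 - 51)*(2 + √(1 - 3))² = -119*(2 + √(-2))² = -119*(2 + I*√2)²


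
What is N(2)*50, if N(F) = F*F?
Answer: 200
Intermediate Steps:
N(F) = F**2
N(2)*50 = 2**2*50 = 4*50 = 200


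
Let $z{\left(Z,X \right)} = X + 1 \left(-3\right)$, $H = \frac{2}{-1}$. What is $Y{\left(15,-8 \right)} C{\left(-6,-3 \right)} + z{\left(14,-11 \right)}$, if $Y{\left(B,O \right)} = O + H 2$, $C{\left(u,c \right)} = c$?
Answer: $22$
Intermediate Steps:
$H = -2$ ($H = 2 \left(-1\right) = -2$)
$z{\left(Z,X \right)} = -3 + X$ ($z{\left(Z,X \right)} = X - 3 = -3 + X$)
$Y{\left(B,O \right)} = -4 + O$ ($Y{\left(B,O \right)} = O - 4 = -4 + O$)
$Y{\left(15,-8 \right)} C{\left(-6,-3 \right)} + z{\left(14,-11 \right)} = \left(-4 - 8\right) \left(-3\right) - 14 = \left(-12\right) \left(-3\right) - 14 = 36 - 14 = 22$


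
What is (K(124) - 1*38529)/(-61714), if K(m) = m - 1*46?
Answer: 38451/61714 ≈ 0.62305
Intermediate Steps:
K(m) = -46 + m (K(m) = m - 46 = -46 + m)
(K(124) - 1*38529)/(-61714) = ((-46 + 124) - 1*38529)/(-61714) = (78 - 38529)*(-1/61714) = -38451*(-1/61714) = 38451/61714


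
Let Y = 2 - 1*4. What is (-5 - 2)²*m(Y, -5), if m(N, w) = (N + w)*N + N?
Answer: 588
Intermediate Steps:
Y = -2 (Y = 2 - 4 = -2)
m(N, w) = N + N*(N + w) (m(N, w) = N*(N + w) + N = N + N*(N + w))
(-5 - 2)²*m(Y, -5) = (-5 - 2)²*(-2*(1 - 2 - 5)) = (-7)²*(-2*(-6)) = 49*12 = 588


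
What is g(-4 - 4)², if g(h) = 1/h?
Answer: 1/64 ≈ 0.015625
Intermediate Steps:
g(-4 - 4)² = (1/(-4 - 4))² = (1/(-8))² = (-⅛)² = 1/64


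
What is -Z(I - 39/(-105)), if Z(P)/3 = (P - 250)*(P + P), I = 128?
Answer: 114760206/1225 ≈ 93682.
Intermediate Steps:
Z(P) = 6*P*(-250 + P) (Z(P) = 3*((P - 250)*(P + P)) = 3*((-250 + P)*(2*P)) = 3*(2*P*(-250 + P)) = 6*P*(-250 + P))
-Z(I - 39/(-105)) = -6*(128 - 39/(-105))*(-250 + (128 - 39/(-105))) = -6*(128 - 39*(-1)/105)*(-250 + (128 - 39*(-1)/105)) = -6*(128 - 1*(-13/35))*(-250 + (128 - 1*(-13/35))) = -6*(128 + 13/35)*(-250 + (128 + 13/35)) = -6*4493*(-250 + 4493/35)/35 = -6*4493*(-4257)/(35*35) = -1*(-114760206/1225) = 114760206/1225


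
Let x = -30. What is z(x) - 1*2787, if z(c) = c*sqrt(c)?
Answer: -2787 - 30*I*sqrt(30) ≈ -2787.0 - 164.32*I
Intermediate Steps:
z(c) = c**(3/2)
z(x) - 1*2787 = (-30)**(3/2) - 1*2787 = -30*I*sqrt(30) - 2787 = -2787 - 30*I*sqrt(30)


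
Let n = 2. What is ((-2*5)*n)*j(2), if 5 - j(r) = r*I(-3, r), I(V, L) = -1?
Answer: -140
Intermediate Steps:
j(r) = 5 + r (j(r) = 5 - r*(-1) = 5 - (-1)*r = 5 + r)
((-2*5)*n)*j(2) = (-2*5*2)*(5 + 2) = -10*2*7 = -20*7 = -140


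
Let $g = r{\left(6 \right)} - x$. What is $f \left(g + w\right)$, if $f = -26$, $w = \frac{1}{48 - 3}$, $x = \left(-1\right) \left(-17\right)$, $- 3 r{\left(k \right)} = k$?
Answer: $\frac{22204}{45} \approx 493.42$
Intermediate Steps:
$r{\left(k \right)} = - \frac{k}{3}$
$x = 17$
$w = \frac{1}{45} \approx 0.022222$
$g = -19$ ($g = \left(- \frac{1}{3}\right) 6 - 17 = -2 - 17 = -19$)
$f \left(g + w\right) = - 26 \left(-19 + \frac{1}{45}\right) = \left(-26\right) \left(- \frac{854}{45}\right) = \frac{22204}{45}$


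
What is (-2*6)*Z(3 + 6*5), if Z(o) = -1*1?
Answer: 12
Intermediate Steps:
Z(o) = -1
(-2*6)*Z(3 + 6*5) = -2*6*(-1) = -12*(-1) = 12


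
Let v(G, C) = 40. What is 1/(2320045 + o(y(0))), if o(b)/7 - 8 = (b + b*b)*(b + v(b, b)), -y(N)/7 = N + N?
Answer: 1/2320101 ≈ 4.3102e-7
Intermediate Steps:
y(N) = -14*N (y(N) = -7*(N + N) = -14*N)
o(b) = 56 + 7*(40 + b)*(b + b²) (o(b) = 56 + 7*((b + b*b)*(b + 40)) = 56 + 7*((b + b²)*(40 + b)) = 56 + 7*((40 + b)*(b + b²)) = 56 + 7*(40 + b)*(b + b²))
1/(2320045 + o(y(0))) = 1/(2320045 + (56 + 7*(-14*0)³ + 280*(-14*0) + 287*(-14*0)²)) = 1/(2320045 + (56 + 7*0³ + 280*0 + 287*0²)) = 1/(2320045 + (56 + 7*0 + 0 + 287*0)) = 1/(2320045 + (56 + 0 + 0 + 0)) = 1/(2320045 + 56) = 1/2320101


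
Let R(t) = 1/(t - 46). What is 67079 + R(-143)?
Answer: 12677930/189 ≈ 67079.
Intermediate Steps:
R(t) = 1/(-46 + t)
67079 + R(-143) = 67079 + 1/(-46 - 143) = 67079 + 1/(-189) = 67079 - 1/189 = 12677930/189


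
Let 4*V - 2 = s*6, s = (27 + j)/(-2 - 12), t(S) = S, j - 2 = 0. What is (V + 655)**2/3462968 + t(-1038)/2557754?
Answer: 425330815759125/3472108739517824 ≈ 0.12250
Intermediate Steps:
j = 2 (j = 2 + 0 = 2)
s = -29/14 (s = (27 + 2)/(-2 - 12) = 29/(-14) = 29*(-1/14) = -29/14 ≈ -2.0714)
V = -73/28 (V = 1/2 + (-29/14*6)/4 = 1/2 + (1/4)*(-87/7) = 1/2 - 87/28 = -73/28 ≈ -2.6071)
(V + 655)**2/3462968 + t(-1038)/2557754 = (-73/28 + 655)**2/3462968 - 1038/2557754 = (18267/28)**2*(1/3462968) - 1038*1/2557754 = (333683289/784)*(1/3462968) - 519/1278877 = 333683289/2714966912 - 519/1278877 = 425330815759125/3472108739517824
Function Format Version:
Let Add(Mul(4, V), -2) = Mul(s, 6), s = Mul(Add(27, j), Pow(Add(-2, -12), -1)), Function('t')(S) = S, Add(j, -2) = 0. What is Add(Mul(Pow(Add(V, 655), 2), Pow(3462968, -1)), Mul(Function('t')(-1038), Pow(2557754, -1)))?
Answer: Rational(425330815759125, 3472108739517824) ≈ 0.12250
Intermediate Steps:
j = 2 (j = Add(2, 0) = 2)
s = Rational(-29, 14) (s = Mul(Add(27, 2), Pow(Add(-2, -12), -1)) = Mul(29, Pow(-14, -1)) = Mul(29, Rational(-1, 14)) = Rational(-29, 14) ≈ -2.0714)
V = Rational(-73, 28) (V = Add(Rational(1, 2), Mul(Rational(1, 4), Mul(Rational(-29, 14), 6))) = Add(Rational(1, 2), Mul(Rational(1, 4), Rational(-87, 7))) = Add(Rational(1, 2), Rational(-87, 28)) = Rational(-73, 28) ≈ -2.6071)
Add(Mul(Pow(Add(V, 655), 2), Pow(3462968, -1)), Mul(Function('t')(-1038), Pow(2557754, -1))) = Add(Mul(Pow(Add(Rational(-73, 28), 655), 2), Pow(3462968, -1)), Mul(-1038, Pow(2557754, -1))) = Add(Mul(Pow(Rational(18267, 28), 2), Rational(1, 3462968)), Mul(-1038, Rational(1, 2557754))) = Add(Mul(Rational(333683289, 784), Rational(1, 3462968)), Rational(-519, 1278877)) = Add(Rational(333683289, 2714966912), Rational(-519, 1278877)) = Rational(425330815759125, 3472108739517824)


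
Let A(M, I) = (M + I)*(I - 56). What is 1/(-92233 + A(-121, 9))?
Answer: -1/86969 ≈ -1.1498e-5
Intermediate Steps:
A(M, I) = (-56 + I)*(I + M) (A(M, I) = (I + M)*(-56 + I) = (-56 + I)*(I + M))
1/(-92233 + A(-121, 9)) = 1/(-92233 + (9² - 56*9 - 56*(-121) + 9*(-121))) = 1/(-92233 + (81 - 504 + 6776 - 1089)) = 1/(-92233 + 5264) = 1/(-86969) = -1/86969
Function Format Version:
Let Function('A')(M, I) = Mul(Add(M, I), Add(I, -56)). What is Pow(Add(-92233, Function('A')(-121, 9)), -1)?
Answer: Rational(-1, 86969) ≈ -1.1498e-5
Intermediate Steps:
Function('A')(M, I) = Mul(Add(-56, I), Add(I, M)) (Function('A')(M, I) = Mul(Add(I, M), Add(-56, I)) = Mul(Add(-56, I), Add(I, M)))
Pow(Add(-92233, Function('A')(-121, 9)), -1) = Pow(Add(-92233, Add(Pow(9, 2), Mul(-56, 9), Mul(-56, -121), Mul(9, -121))), -1) = Pow(Add(-92233, Add(81, -504, 6776, -1089)), -1) = Pow(Add(-92233, 5264), -1) = Pow(-86969, -1) = Rational(-1, 86969)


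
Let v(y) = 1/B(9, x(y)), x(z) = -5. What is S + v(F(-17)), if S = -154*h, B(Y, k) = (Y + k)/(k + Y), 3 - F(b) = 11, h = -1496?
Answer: 230385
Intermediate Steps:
F(b) = -8 (F(b) = 3 - 1*11 = 3 - 11 = -8)
B(Y, k) = 1 (B(Y, k) = (Y + k)/(Y + k) = 1)
v(y) = 1 (v(y) = 1/1 = 1)
S = 230384 (S = -154*(-1496) = 230384)
S + v(F(-17)) = 230384 + 1 = 230385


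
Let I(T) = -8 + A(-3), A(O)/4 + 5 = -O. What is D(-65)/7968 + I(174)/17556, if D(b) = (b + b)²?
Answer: 6178519/2914296 ≈ 2.1201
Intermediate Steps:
A(O) = -20 - 4*O (A(O) = -20 + 4*(-O) = -20 - 4*O)
D(b) = 4*b² (D(b) = (2*b)² = 4*b²)
I(T) = -16 (I(T) = -8 + (-20 - 4*(-3)) = -8 + (-20 + 12) = -8 - 8 = -16)
D(-65)/7968 + I(174)/17556 = (4*(-65)²)/7968 - 16/17556 = (4*4225)*(1/7968) - 16*1/17556 = 16900*(1/7968) - 4/4389 = 4225/1992 - 4/4389 = 6178519/2914296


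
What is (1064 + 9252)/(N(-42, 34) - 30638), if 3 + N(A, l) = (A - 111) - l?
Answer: -2579/7707 ≈ -0.33463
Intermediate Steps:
N(A, l) = -114 + A - l (N(A, l) = -3 + ((A - 111) - l) = -3 + ((-111 + A) - l) = -3 + (-111 + A - l) = -114 + A - l)
(1064 + 9252)/(N(-42, 34) - 30638) = (1064 + 9252)/((-114 - 42 - 1*34) - 30638) = 10316/((-114 - 42 - 34) - 30638) = 10316/(-190 - 30638) = 10316/(-30828) = 10316*(-1/30828) = -2579/7707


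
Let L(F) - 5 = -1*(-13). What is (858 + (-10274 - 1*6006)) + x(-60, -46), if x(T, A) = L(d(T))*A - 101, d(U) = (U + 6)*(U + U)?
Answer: -16351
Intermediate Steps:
d(U) = 2*U*(6 + U) (d(U) = (6 + U)*(2*U) = 2*U*(6 + U))
L(F) = 18 (L(F) = 5 - 1*(-13) = 5 + 13 = 18)
x(T, A) = -101 + 18*A (x(T, A) = 18*A - 101 = -101 + 18*A)
(858 + (-10274 - 1*6006)) + x(-60, -46) = (858 + (-10274 - 1*6006)) + (-101 + 18*(-46)) = (858 + (-10274 - 6006)) + (-101 - 828) = (858 - 16280) - 929 = -15422 - 929 = -16351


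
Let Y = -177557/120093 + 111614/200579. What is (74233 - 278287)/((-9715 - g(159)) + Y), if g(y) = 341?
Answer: 4915280064015738/242252484110833 ≈ 20.290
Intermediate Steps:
Y = -22210145401/24088133847 (Y = -177557*1/120093 + 111614*(1/200579) = -177557/120093 + 111614/200579 = -22210145401/24088133847 ≈ -0.92204)
(74233 - 278287)/((-9715 - g(159)) + Y) = (74233 - 278287)/((-9715 - 1*341) - 22210145401/24088133847) = -204054/((-9715 - 341) - 22210145401/24088133847) = -204054/(-10056 - 22210145401/24088133847) = -204054/(-242252484110833/24088133847) = -204054*(-24088133847/242252484110833) = 4915280064015738/242252484110833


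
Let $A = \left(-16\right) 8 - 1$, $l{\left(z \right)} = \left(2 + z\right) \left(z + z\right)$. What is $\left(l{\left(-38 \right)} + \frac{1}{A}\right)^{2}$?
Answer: $\frac{124568761249}{16641} \approx 7.4857 \cdot 10^{6}$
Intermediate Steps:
$l{\left(z \right)} = 2 z \left(2 + z\right)$ ($l{\left(z \right)} = \left(2 + z\right) 2 z = 2 z \left(2 + z\right)$)
$A = -129$ ($A = -128 - 1 = -129$)
$\left(l{\left(-38 \right)} + \frac{1}{A}\right)^{2} = \left(2 \left(-38\right) \left(2 - 38\right) + \frac{1}{-129}\right)^{2} = \left(2 \left(-38\right) \left(-36\right) - \frac{1}{129}\right)^{2} = \left(2736 - \frac{1}{129}\right)^{2} = \left(\frac{352943}{129}\right)^{2} = \frac{124568761249}{16641}$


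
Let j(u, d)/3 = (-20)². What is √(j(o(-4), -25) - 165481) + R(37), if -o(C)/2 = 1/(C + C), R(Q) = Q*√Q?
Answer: 37*√37 + I*√164281 ≈ 225.06 + 405.32*I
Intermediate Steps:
R(Q) = Q^(3/2)
o(C) = -1/C (o(C) = -2/(C + C) = -2*1/(2*C) = -1/C)
j(u, d) = 1200 (j(u, d) = 3*(-20)² = 3*400 = 1200)
√(j(o(-4), -25) - 165481) + R(37) = √(1200 - 165481) + 37^(3/2) = √(-164281) + 37*√37 = I*√164281 + 37*√37 = 37*√37 + I*√164281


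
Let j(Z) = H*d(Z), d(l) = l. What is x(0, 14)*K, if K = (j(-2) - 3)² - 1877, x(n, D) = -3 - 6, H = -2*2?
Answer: 16668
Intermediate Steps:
H = -4
j(Z) = -4*Z
x(n, D) = -9
K = -1852 (K = (-4*(-2) - 3)² - 1877 = (8 - 3)² - 1877 = 5² - 1877 = 25 - 1877 = -1852)
x(0, 14)*K = -9*(-1852) = 16668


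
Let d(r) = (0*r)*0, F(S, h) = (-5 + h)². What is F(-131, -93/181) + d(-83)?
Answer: 996004/32761 ≈ 30.402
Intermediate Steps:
d(r) = 0 (d(r) = 0*0 = 0)
F(-131, -93/181) + d(-83) = (-5 - 93/181)² + 0 = (-998/181)² + 0 = 996004/32761 + 0 = 996004/32761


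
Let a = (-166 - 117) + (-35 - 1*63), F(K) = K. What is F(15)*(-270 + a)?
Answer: -9765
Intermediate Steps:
a = -381 (a = -283 + (-35 - 63) = -283 - 98 = -381)
F(15)*(-270 + a) = 15*(-270 - 381) = 15*(-651) = -9765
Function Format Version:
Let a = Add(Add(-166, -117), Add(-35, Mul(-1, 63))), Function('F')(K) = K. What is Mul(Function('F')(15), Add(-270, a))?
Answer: -9765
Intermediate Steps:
a = -381 (a = Add(-283, Add(-35, -63)) = Add(-283, -98) = -381)
Mul(Function('F')(15), Add(-270, a)) = Mul(15, Add(-270, -381)) = Mul(15, -651) = -9765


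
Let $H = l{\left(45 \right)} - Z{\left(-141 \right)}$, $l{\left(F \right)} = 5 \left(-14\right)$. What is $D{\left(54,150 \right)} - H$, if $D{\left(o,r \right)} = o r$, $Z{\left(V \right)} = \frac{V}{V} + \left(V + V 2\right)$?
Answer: $7748$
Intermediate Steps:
$l{\left(F \right)} = -70$
$Z{\left(V \right)} = 1 + 3 V$ ($Z{\left(V \right)} = 1 + \left(V + 2 V\right) = 1 + 3 V$)
$H = 352$ ($H = -70 - \left(1 + 3 \left(-141\right)\right) = -70 - \left(1 - 423\right) = -70 - -422 = -70 + 422 = 352$)
$D{\left(54,150 \right)} - H = 54 \cdot 150 - 352 = 8100 - 352 = 7748$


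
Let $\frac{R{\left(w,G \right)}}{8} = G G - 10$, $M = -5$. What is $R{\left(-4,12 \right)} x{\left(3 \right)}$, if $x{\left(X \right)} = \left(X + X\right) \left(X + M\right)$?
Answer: $-12864$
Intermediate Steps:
$R{\left(w,G \right)} = -80 + 8 G^{2}$ ($R{\left(w,G \right)} = 8 \left(G G - 10\right) = 8 \left(G^{2} - 10\right) = 8 \left(-10 + G^{2}\right) = -80 + 8 G^{2}$)
$x{\left(X \right)} = 2 X \left(-5 + X\right)$ ($x{\left(X \right)} = \left(X + X\right) \left(X - 5\right) = 2 X \left(-5 + X\right)$)
$R{\left(-4,12 \right)} x{\left(3 \right)} = \left(-80 + 8 \cdot 12^{2}\right) 2 \cdot 3 \left(-5 + 3\right) = \left(-80 + 8 \cdot 144\right) 2 \cdot 3 \left(-2\right) = \left(-80 + 1152\right) \left(-12\right) = 1072 \left(-12\right) = -12864$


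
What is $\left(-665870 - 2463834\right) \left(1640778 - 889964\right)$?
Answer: $-2349825579056$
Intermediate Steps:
$\left(-665870 - 2463834\right) \left(1640778 - 889964\right) = \left(-3129704\right) 750814 = -2349825579056$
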